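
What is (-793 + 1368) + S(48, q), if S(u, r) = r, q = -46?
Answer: 529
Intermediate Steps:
(-793 + 1368) + S(48, q) = (-793 + 1368) - 46 = 575 - 46 = 529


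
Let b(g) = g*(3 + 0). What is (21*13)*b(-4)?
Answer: -3276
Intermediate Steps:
b(g) = 3*g (b(g) = g*3 = 3*g)
(21*13)*b(-4) = (21*13)*(3*(-4)) = 273*(-12) = -3276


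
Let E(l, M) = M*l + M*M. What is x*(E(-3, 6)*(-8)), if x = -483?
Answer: 69552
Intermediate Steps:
E(l, M) = M² + M*l (E(l, M) = M*l + M² = M² + M*l)
x*(E(-3, 6)*(-8)) = -483*6*(6 - 3)*(-8) = -483*6*3*(-8) = -8694*(-8) = -483*(-144) = 69552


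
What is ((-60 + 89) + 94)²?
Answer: 15129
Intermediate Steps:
((-60 + 89) + 94)² = (29 + 94)² = 123² = 15129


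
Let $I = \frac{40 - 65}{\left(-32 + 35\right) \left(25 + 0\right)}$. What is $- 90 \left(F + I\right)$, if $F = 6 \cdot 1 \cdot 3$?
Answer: $-1590$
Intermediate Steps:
$F = 18$ ($F = 6 \cdot 3 = 18$)
$I = - \frac{1}{3}$ ($I = - \frac{25}{3 \cdot 25} = - \frac{25}{75} = \left(-25\right) \frac{1}{75} = - \frac{1}{3} \approx -0.33333$)
$- 90 \left(F + I\right) = - 90 \left(18 - \frac{1}{3}\right) = \left(-90\right) \frac{53}{3} = -1590$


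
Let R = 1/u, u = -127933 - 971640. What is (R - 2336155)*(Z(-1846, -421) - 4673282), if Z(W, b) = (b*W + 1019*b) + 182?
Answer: 11109770952065758328/1099573 ≈ 1.0104e+13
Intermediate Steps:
Z(W, b) = 182 + 1019*b + W*b (Z(W, b) = (W*b + 1019*b) + 182 = (1019*b + W*b) + 182 = 182 + 1019*b + W*b)
u = -1099573
R = -1/1099573 (R = 1/(-1099573) = -1/1099573 ≈ -9.0944e-7)
(R - 2336155)*(Z(-1846, -421) - 4673282) = (-1/1099573 - 2336155)*((182 + 1019*(-421) - 1846*(-421)) - 4673282) = -2568772961816*((182 - 428999 + 777166) - 4673282)/1099573 = -2568772961816*(348349 - 4673282)/1099573 = -2568772961816/1099573*(-4324933) = 11109770952065758328/1099573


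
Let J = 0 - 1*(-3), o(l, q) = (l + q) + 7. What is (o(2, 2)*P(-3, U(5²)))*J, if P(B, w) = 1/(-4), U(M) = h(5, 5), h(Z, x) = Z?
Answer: -33/4 ≈ -8.2500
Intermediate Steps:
o(l, q) = 7 + l + q
U(M) = 5
J = 3 (J = 0 + 3 = 3)
P(B, w) = -¼
(o(2, 2)*P(-3, U(5²)))*J = ((7 + 2 + 2)*(-¼))*3 = (11*(-¼))*3 = -11/4*3 = -33/4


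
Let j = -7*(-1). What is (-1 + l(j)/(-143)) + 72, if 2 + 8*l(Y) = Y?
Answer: 81219/1144 ≈ 70.996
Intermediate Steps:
j = 7
l(Y) = -¼ + Y/8
(-1 + l(j)/(-143)) + 72 = (-1 + (-¼ + (⅛)*7)/(-143)) + 72 = (-1 + (-¼ + 7/8)*(-1/143)) + 72 = (-1 + (5/8)*(-1/143)) + 72 = (-1 - 5/1144) + 72 = -1149/1144 + 72 = 81219/1144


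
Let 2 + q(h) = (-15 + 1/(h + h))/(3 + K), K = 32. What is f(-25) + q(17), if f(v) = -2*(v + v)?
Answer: 116111/1190 ≈ 97.572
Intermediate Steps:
f(v) = -4*v
q(h) = -17/7 + 1/(70*h) (q(h) = -2 + (-15 + 1/(h + h))/(3 + 32) = -2 + (-15 + 1/(2*h))/35 = -2 + (-15 + 1/(2*h))*(1/35) = -2 + (-3/7 + 1/(70*h)) = -17/7 + 1/(70*h))
f(-25) + q(17) = -4*(-25) + (1/70)*(1 - 170*17)/17 = 100 + (1/70)*(1/17)*(1 - 2890) = 100 + (1/70)*(1/17)*(-2889) = 100 - 2889/1190 = 116111/1190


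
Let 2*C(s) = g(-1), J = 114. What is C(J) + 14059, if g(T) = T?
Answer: 28117/2 ≈ 14059.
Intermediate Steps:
C(s) = -½ (C(s) = (½)*(-1) = -½)
C(J) + 14059 = -½ + 14059 = 28117/2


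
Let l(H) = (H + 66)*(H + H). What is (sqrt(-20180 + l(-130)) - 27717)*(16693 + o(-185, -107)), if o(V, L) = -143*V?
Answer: -1195933116 + 86296*I*sqrt(885) ≈ -1.1959e+9 + 2.5672e+6*I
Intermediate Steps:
l(H) = 2*H*(66 + H) (l(H) = (66 + H)*(2*H) = 2*H*(66 + H))
(sqrt(-20180 + l(-130)) - 27717)*(16693 + o(-185, -107)) = (sqrt(-20180 + 2*(-130)*(66 - 130)) - 27717)*(16693 - 143*(-185)) = (sqrt(-20180 + 2*(-130)*(-64)) - 27717)*(16693 + 26455) = (sqrt(-20180 + 16640) - 27717)*43148 = (sqrt(-3540) - 27717)*43148 = (2*I*sqrt(885) - 27717)*43148 = (-27717 + 2*I*sqrt(885))*43148 = -1195933116 + 86296*I*sqrt(885)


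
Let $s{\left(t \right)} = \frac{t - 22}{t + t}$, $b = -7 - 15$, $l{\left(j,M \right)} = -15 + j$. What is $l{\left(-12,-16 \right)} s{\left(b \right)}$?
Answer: $-27$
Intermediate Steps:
$b = -22$ ($b = -7 - 15 = -22$)
$s{\left(t \right)} = \frac{-22 + t}{2 t}$
$l{\left(-12,-16 \right)} s{\left(b \right)} = \left(-15 - 12\right) \frac{-22 - 22}{2 \left(-22\right)} = - 27 \cdot \frac{1}{2} \left(- \frac{1}{22}\right) \left(-44\right) = \left(-27\right) 1 = -27$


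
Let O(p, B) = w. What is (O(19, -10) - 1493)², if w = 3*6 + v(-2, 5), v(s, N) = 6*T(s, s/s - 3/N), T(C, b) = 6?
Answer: 2070721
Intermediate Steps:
v(s, N) = 36 (v(s, N) = 6*6 = 36)
w = 54 (w = 3*6 + 36 = 18 + 36 = 54)
O(p, B) = 54
(O(19, -10) - 1493)² = (54 - 1493)² = (-1439)² = 2070721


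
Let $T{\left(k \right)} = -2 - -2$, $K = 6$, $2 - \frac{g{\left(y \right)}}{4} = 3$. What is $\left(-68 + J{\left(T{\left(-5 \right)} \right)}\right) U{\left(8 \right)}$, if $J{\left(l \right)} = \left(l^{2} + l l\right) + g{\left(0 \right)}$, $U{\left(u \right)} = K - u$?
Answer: $144$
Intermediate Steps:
$g{\left(y \right)} = -4$ ($g{\left(y \right)} = 8 - 12 = -4$)
$T{\left(k \right)} = 0$ ($T{\left(k \right)} = -2 + 2 = 0$)
$U{\left(u \right)} = 6 - u$
$J{\left(l \right)} = -4 + 2 l^{2}$ ($J{\left(l \right)} = \left(l^{2} + l l\right) - 4 = \left(l^{2} + l^{2}\right) - 4 = 2 l^{2} - 4 = -4 + 2 l^{2}$)
$\left(-68 + J{\left(T{\left(-5 \right)} \right)}\right) U{\left(8 \right)} = \left(-68 - \left(4 - 2 \cdot 0^{2}\right)\right) \left(6 - 8\right) = \left(-68 + \left(-4 + 2 \cdot 0\right)\right) \left(6 - 8\right) = \left(-68 + \left(-4 + 0\right)\right) \left(-2\right) = \left(-68 - 4\right) \left(-2\right) = \left(-72\right) \left(-2\right) = 144$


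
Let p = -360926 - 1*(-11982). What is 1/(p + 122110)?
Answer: -1/226834 ≈ -4.4085e-6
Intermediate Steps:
p = -348944 (p = -360926 + 11982 = -348944)
1/(p + 122110) = 1/(-348944 + 122110) = 1/(-226834) = -1/226834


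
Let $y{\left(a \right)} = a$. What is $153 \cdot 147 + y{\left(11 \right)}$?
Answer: $22502$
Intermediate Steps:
$153 \cdot 147 + y{\left(11 \right)} = 153 \cdot 147 + 11 = 22491 + 11 = 22502$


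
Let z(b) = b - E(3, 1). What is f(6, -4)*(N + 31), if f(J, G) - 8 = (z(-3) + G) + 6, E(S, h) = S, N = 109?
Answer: 560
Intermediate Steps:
z(b) = -3 + b (z(b) = b - 1*3 = b - 3 = -3 + b)
f(J, G) = 8 + G (f(J, G) = 8 + (((-3 - 3) + G) + 6) = 8 + ((-6 + G) + 6) = 8 + G)
f(6, -4)*(N + 31) = (8 - 4)*(109 + 31) = 4*140 = 560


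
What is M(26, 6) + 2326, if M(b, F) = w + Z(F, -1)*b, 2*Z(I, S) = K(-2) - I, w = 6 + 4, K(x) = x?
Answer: 2232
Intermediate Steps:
w = 10
Z(I, S) = -1 - I/2 (Z(I, S) = (-2 - I)/2 = -1 - I/2)
M(b, F) = 10 + b*(-1 - F/2) (M(b, F) = 10 + (-1 - F/2)*b = 10 + b*(-1 - F/2))
M(26, 6) + 2326 = (10 - 1/2*26*(2 + 6)) + 2326 = (10 - 1/2*26*8) + 2326 = (10 - 104) + 2326 = -94 + 2326 = 2232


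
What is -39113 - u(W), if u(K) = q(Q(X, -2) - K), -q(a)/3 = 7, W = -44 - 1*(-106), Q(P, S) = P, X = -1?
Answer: -39092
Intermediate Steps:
W = 62 (W = -44 + 106 = 62)
q(a) = -21 (q(a) = -3*7 = -21)
u(K) = -21
-39113 - u(W) = -39113 - 1*(-21) = -39113 + 21 = -39092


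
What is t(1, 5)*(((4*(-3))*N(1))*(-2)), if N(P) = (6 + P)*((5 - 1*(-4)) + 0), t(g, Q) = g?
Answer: 1512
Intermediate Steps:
N(P) = 54 + 9*P (N(P) = (6 + P)*((5 + 4) + 0) = (6 + P)*(9 + 0) = (6 + P)*9 = 54 + 9*P)
t(1, 5)*(((4*(-3))*N(1))*(-2)) = 1*(((4*(-3))*(54 + 9*1))*(-2)) = 1*(-12*(54 + 9)*(-2)) = 1*(-12*63*(-2)) = 1*(-756*(-2)) = 1*1512 = 1512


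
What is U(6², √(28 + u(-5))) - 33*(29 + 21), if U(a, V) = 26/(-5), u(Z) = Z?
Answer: -8276/5 ≈ -1655.2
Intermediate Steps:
U(a, V) = -26/5 (U(a, V) = 26*(-⅕) = -26/5)
U(6², √(28 + u(-5))) - 33*(29 + 21) = -26/5 - 33*(29 + 21) = -26/5 - 33*50 = -26/5 - 1650 = -8276/5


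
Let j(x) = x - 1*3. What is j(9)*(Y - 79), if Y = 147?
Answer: 408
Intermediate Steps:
j(x) = -3 + x (j(x) = x - 3 = -3 + x)
j(9)*(Y - 79) = (-3 + 9)*(147 - 79) = 6*68 = 408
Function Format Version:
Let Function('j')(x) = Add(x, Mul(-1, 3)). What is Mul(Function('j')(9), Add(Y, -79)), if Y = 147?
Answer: 408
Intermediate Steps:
Function('j')(x) = Add(-3, x) (Function('j')(x) = Add(x, -3) = Add(-3, x))
Mul(Function('j')(9), Add(Y, -79)) = Mul(Add(-3, 9), Add(147, -79)) = Mul(6, 68) = 408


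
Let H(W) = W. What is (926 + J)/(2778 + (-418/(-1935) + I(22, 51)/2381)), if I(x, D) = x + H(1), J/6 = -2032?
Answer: -51905109510/12799938593 ≈ -4.0551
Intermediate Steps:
J = -12192 (J = 6*(-2032) = -12192)
I(x, D) = 1 + x (I(x, D) = x + 1 = 1 + x)
(926 + J)/(2778 + (-418/(-1935) + I(22, 51)/2381)) = (926 - 12192)/(2778 + (-418/(-1935) + (1 + 22)/2381)) = -11266/(2778 + (-418*(-1/1935) + 23*(1/2381))) = -11266/(2778 + (418/1935 + 23/2381)) = -11266/(2778 + 1039763/4607235) = -11266/12799938593/4607235 = -11266*4607235/12799938593 = -51905109510/12799938593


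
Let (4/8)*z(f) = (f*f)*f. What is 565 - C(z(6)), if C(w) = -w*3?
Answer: 1861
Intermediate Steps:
z(f) = 2*f³ (z(f) = 2*((f*f)*f) = 2*(f²*f) = 2*f³)
C(w) = -3*w
565 - C(z(6)) = 565 - (-3)*2*6³ = 565 - (-3)*2*216 = 565 - (-3)*432 = 565 - 1*(-1296) = 565 + 1296 = 1861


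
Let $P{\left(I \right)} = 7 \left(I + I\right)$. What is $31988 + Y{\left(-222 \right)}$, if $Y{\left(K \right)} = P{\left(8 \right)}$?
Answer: $32100$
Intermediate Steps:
$P{\left(I \right)} = 14 I$ ($P{\left(I \right)} = 7 \cdot 2 I = 14 I$)
$Y{\left(K \right)} = 112$ ($Y{\left(K \right)} = 14 \cdot 8 = 112$)
$31988 + Y{\left(-222 \right)} = 31988 + 112 = 32100$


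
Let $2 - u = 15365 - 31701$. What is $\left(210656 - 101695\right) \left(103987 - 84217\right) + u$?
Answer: $2154175308$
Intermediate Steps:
$u = 16338$ ($u = 2 - \left(15365 - 31701\right) = 2 - -16336 = 2 + 16336 = 16338$)
$\left(210656 - 101695\right) \left(103987 - 84217\right) + u = \left(210656 - 101695\right) \left(103987 - 84217\right) + 16338 = 108961 \cdot 19770 + 16338 = 2154158970 + 16338 = 2154175308$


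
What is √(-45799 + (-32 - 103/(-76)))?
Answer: I*√66178007/38 ≈ 214.08*I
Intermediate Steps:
√(-45799 + (-32 - 103/(-76))) = √(-45799 + (-32 - 1/76*(-103))) = √(-45799 + (-32 + 103/76)) = √(-45799 - 2329/76) = √(-3483053/76) = I*√66178007/38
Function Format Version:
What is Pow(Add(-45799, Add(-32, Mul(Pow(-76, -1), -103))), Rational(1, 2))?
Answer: Mul(Rational(1, 38), I, Pow(66178007, Rational(1, 2))) ≈ Mul(214.08, I)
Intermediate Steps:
Pow(Add(-45799, Add(-32, Mul(Pow(-76, -1), -103))), Rational(1, 2)) = Pow(Add(-45799, Add(-32, Mul(Rational(-1, 76), -103))), Rational(1, 2)) = Pow(Add(-45799, Add(-32, Rational(103, 76))), Rational(1, 2)) = Pow(Add(-45799, Rational(-2329, 76)), Rational(1, 2)) = Pow(Rational(-3483053, 76), Rational(1, 2)) = Mul(Rational(1, 38), I, Pow(66178007, Rational(1, 2)))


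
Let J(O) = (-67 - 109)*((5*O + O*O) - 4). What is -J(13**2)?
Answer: 5174752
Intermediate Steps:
J(O) = 704 - 880*O - 176*O**2 (J(O) = -176*((5*O + O**2) - 4) = -176*((O**2 + 5*O) - 4) = -176*(-4 + O**2 + 5*O) = 704 - 880*O - 176*O**2)
-J(13**2) = -(704 - 880*13**2 - 176*(13**2)**2) = -(704 - 880*169 - 176*169**2) = -(704 - 148720 - 176*28561) = -(704 - 148720 - 5026736) = -1*(-5174752) = 5174752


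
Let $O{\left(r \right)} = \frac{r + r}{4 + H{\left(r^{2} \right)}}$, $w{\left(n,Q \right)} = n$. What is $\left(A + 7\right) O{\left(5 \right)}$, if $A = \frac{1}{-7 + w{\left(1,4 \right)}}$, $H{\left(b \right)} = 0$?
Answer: $\frac{205}{12} \approx 17.083$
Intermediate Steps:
$A = - \frac{1}{6}$ ($A = \frac{1}{-7 + 1} = \frac{1}{-6} = - \frac{1}{6} \approx -0.16667$)
$O{\left(r \right)} = \frac{r}{2}$ ($O{\left(r \right)} = \frac{r + r}{4 + 0} = \frac{2 r}{4} = 2 r \frac{1}{4} = \frac{r}{2}$)
$\left(A + 7\right) O{\left(5 \right)} = \left(- \frac{1}{6} + 7\right) \frac{1}{2} \cdot 5 = \frac{41}{6} \cdot \frac{5}{2} = \frac{205}{12}$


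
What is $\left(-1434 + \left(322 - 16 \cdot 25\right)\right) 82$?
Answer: $-123984$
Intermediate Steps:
$\left(-1434 + \left(322 - 16 \cdot 25\right)\right) 82 = \left(-1434 + \left(322 - 400\right)\right) 82 = \left(-1434 - 78\right) 82 = \left(-1512\right) 82 = -123984$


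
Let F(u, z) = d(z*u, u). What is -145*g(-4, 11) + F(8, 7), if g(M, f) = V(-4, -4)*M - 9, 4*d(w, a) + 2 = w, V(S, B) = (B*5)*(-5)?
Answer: 118637/2 ≈ 59319.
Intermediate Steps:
V(S, B) = -25*B (V(S, B) = (5*B)*(-5) = -25*B)
d(w, a) = -½ + w/4
F(u, z) = -½ + u*z/4 (F(u, z) = -½ + (z*u)/4 = -½ + (u*z)/4 = -½ + u*z/4)
g(M, f) = -9 + 100*M (g(M, f) = (-25*(-4))*M - 9 = 100*M - 9 = -9 + 100*M)
-145*g(-4, 11) + F(8, 7) = -145*(-9 + 100*(-4)) + (-½ + (¼)*8*7) = -145*(-9 - 400) + (-½ + 14) = -145*(-409) + 27/2 = 59305 + 27/2 = 118637/2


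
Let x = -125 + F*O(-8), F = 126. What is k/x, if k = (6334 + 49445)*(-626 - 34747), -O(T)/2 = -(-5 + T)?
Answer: 1973070567/3401 ≈ 5.8014e+5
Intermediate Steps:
O(T) = -10 + 2*T (O(T) = -(-2)*(-5 + T) = -2*(5 - T) = -10 + 2*T)
x = -3401 (x = -125 + 126*(-10 + 2*(-8)) = -125 + 126*(-10 - 16) = -125 + 126*(-26) = -125 - 3276 = -3401)
k = -1973070567 (k = 55779*(-35373) = -1973070567)
k/x = -1973070567/(-3401) = -1973070567*(-1/3401) = 1973070567/3401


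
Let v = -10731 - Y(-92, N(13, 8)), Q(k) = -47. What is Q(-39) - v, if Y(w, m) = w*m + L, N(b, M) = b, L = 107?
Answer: 9595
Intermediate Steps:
Y(w, m) = 107 + m*w (Y(w, m) = w*m + 107 = m*w + 107 = 107 + m*w)
v = -9642 (v = -10731 - (107 + 13*(-92)) = -10731 - (107 - 1196) = -10731 - 1*(-1089) = -10731 + 1089 = -9642)
Q(-39) - v = -47 - 1*(-9642) = -47 + 9642 = 9595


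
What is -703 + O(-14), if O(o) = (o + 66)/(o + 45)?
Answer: -21741/31 ≈ -701.32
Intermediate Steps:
O(o) = (66 + o)/(45 + o)
-703 + O(-14) = -703 + (66 - 14)/(45 - 14) = -703 + 52/31 = -21741/31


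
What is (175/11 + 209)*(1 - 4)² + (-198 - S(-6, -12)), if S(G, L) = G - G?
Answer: 20088/11 ≈ 1826.2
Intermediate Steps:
S(G, L) = 0
(175/11 + 209)*(1 - 4)² + (-198 - S(-6, -12)) = (175/11 + 209)*(1 - 4)² + (-198 - 1*0) = (175*(1/11) + 209)*(-3)² + (-198 + 0) = (175/11 + 209)*9 - 198 = (2474/11)*9 - 198 = 22266/11 - 198 = 20088/11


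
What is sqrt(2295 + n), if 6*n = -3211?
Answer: sqrt(63354)/6 ≈ 41.950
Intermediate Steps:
n = -3211/6 (n = (1/6)*(-3211) = -3211/6 ≈ -535.17)
sqrt(2295 + n) = sqrt(2295 - 3211/6) = sqrt(10559/6) = sqrt(63354)/6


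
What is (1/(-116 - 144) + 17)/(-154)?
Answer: -4419/40040 ≈ -0.11036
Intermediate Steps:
(1/(-116 - 144) + 17)/(-154) = -(1/(-260) + 17)/154 = -(-1/260 + 17)/154 = -1/154*4419/260 = -4419/40040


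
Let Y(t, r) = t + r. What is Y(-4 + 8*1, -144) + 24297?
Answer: 24157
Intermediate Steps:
Y(t, r) = r + t
Y(-4 + 8*1, -144) + 24297 = (-144 + (-4 + 8*1)) + 24297 = (-144 + (-4 + 8)) + 24297 = (-144 + 4) + 24297 = -140 + 24297 = 24157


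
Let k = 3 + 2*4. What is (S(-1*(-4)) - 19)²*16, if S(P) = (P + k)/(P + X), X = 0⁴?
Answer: 3721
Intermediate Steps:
X = 0
k = 11 (k = 3 + 8 = 11)
S(P) = (11 + P)/P (S(P) = (P + 11)/(P + 0) = (11 + P)/P)
(S(-1*(-4)) - 19)²*16 = ((11 - 1*(-4))/((-1*(-4))) - 19)²*16 = ((11 + 4)/4 - 19)²*16 = ((¼)*15 - 19)²*16 = (15/4 - 19)²*16 = (-61/4)²*16 = (3721/16)*16 = 3721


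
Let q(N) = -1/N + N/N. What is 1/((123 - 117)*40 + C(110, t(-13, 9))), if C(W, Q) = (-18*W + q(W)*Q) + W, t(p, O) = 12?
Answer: -55/88996 ≈ -0.00061801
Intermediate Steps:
q(N) = 1 - 1/N (q(N) = -1/N + 1 = 1 - 1/N)
C(W, Q) = -17*W + Q*(-1 + W)/W (C(W, Q) = (-18*W + ((-1 + W)/W)*Q) + W = (-18*W + Q*(-1 + W)/W) + W = -17*W + Q*(-1 + W)/W)
1/((123 - 117)*40 + C(110, t(-13, 9))) = 1/((123 - 117)*40 + (12 - 17*110 - 1*12/110)) = 1/(6*40 + (12 - 1870 - 1*12*1/110)) = 1/(240 + (12 - 1870 - 6/55)) = 1/(240 - 102196/55) = 1/(-88996/55) = -55/88996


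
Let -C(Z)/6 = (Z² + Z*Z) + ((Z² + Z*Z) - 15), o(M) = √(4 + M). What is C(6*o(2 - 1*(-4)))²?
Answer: 73102500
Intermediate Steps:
C(Z) = 90 - 24*Z² (C(Z) = -6*((Z² + Z*Z) + ((Z² + Z*Z) - 15)) = -6*((Z² + Z²) + ((Z² + Z²) - 15)) = -6*(2*Z² + (2*Z² - 15)) = -6*(2*Z² + (-15 + 2*Z²)) = -6*(-15 + 4*Z²) = 90 - 24*Z²)
C(6*o(2 - 1*(-4)))² = (90 - 24*(6*√(4 + (2 - 1*(-4))))²)² = (90 - 24*(6*√(4 + (2 + 4)))²)² = (90 - 24*(6*√(4 + 6))²)² = (90 - 24*(6*√10)²)² = (90 - 24*360)² = (90 - 8640)² = (-8550)² = 73102500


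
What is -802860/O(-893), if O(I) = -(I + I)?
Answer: -401430/893 ≈ -449.53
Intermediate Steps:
O(I) = -2*I
-802860/O(-893) = -802860/((-2*(-893))) = -802860/1786 = -802860*1/1786 = -401430/893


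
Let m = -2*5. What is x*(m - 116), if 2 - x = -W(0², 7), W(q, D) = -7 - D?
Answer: 1512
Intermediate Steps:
x = -12 (x = 2 - (-1)*(-7 - 1*7) = 2 - (-1)*(-7 - 7) = 2 - (-1)*(-14) = 2 - 1*14 = 2 - 14 = -12)
m = -10
x*(m - 116) = -12*(-10 - 116) = -12*(-126) = 1512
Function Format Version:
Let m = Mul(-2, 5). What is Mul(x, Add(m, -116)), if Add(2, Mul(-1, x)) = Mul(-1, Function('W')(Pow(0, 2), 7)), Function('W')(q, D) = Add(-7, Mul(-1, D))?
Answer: 1512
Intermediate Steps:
x = -12 (x = Add(2, Mul(-1, Mul(-1, Add(-7, Mul(-1, 7))))) = Add(2, Mul(-1, Mul(-1, Add(-7, -7)))) = Add(2, Mul(-1, Mul(-1, -14))) = Add(2, Mul(-1, 14)) = Add(2, -14) = -12)
m = -10
Mul(x, Add(m, -116)) = Mul(-12, Add(-10, -116)) = Mul(-12, -126) = 1512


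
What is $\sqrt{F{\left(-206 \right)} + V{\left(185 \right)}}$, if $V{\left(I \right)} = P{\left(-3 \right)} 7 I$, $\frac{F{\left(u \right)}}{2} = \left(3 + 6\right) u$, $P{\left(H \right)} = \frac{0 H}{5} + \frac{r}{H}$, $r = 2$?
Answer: $\frac{i \sqrt{41142}}{3} \approx 67.612 i$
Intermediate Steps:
$P{\left(H \right)} = \frac{2}{H}$ ($P{\left(H \right)} = \frac{0 H}{5} + \frac{2}{H} = 0 \cdot \frac{1}{5} + \frac{2}{H} = 0 + \frac{2}{H} = \frac{2}{H}$)
$F{\left(u \right)} = 18 u$ ($F{\left(u \right)} = 2 \left(3 + 6\right) u = 2 \cdot 9 u = 18 u$)
$V{\left(I \right)} = - \frac{14 I}{3}$ ($V{\left(I \right)} = \frac{2}{-3} \cdot 7 I = 2 \left(- \frac{1}{3}\right) 7 I = \left(- \frac{2}{3}\right) 7 I = - \frac{14 I}{3}$)
$\sqrt{F{\left(-206 \right)} + V{\left(185 \right)}} = \sqrt{18 \left(-206\right) - \frac{2590}{3}} = \sqrt{-3708 - \frac{2590}{3}} = \sqrt{- \frac{13714}{3}} = \frac{i \sqrt{41142}}{3}$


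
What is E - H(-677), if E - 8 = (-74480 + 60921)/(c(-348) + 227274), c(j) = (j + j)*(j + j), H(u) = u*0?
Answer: 811423/101670 ≈ 7.9809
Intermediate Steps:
H(u) = 0
c(j) = 4*j**2 (c(j) = (2*j)*(2*j) = 4*j**2)
E = 811423/101670 (E = 8 + (-74480 + 60921)/(4*(-348)**2 + 227274) = 8 - 13559/(4*121104 + 227274) = 8 - 13559/(484416 + 227274) = 8 - 13559/711690 = 8 - 13559*1/711690 = 8 - 1937/101670 = 811423/101670 ≈ 7.9809)
E - H(-677) = 811423/101670 - 1*0 = 811423/101670 + 0 = 811423/101670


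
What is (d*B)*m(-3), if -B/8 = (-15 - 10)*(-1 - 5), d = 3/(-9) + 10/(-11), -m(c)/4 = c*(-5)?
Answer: -984000/11 ≈ -89455.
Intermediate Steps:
m(c) = 20*c (m(c) = -4*c*(-5) = -(-20)*c = 20*c)
d = -41/33 (d = 3*(-1/9) + 10*(-1/11) = -1/3 - 10/11 = -41/33 ≈ -1.2424)
B = -1200 (B = -8*(-15 - 10)*(-1 - 5) = -(-200)*(-6) = -8*150 = -1200)
(d*B)*m(-3) = (-41/33*(-1200))*(20*(-3)) = (16400/11)*(-60) = -984000/11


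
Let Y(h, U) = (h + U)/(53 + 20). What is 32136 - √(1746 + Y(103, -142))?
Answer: 32136 - √9301587/73 ≈ 32094.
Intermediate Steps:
Y(h, U) = U/73 + h/73 (Y(h, U) = (U + h)/73 = (U + h)*(1/73) = U/73 + h/73)
32136 - √(1746 + Y(103, -142)) = 32136 - √(1746 + ((1/73)*(-142) + (1/73)*103)) = 32136 - √(1746 + (-142/73 + 103/73)) = 32136 - √(1746 - 39/73) = 32136 - √(127419/73) = 32136 - √9301587/73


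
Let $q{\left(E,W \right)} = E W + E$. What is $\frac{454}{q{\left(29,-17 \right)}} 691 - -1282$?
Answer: $\frac{140567}{232} \approx 605.89$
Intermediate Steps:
$q{\left(E,W \right)} = E + E W$
$\frac{454}{q{\left(29,-17 \right)}} 691 - -1282 = \frac{454}{29 \left(1 - 17\right)} 691 - -1282 = \frac{454}{29 \left(-16\right)} 691 + 1282 = \frac{454}{-464} \cdot 691 + 1282 = 454 \left(- \frac{1}{464}\right) 691 + 1282 = \left(- \frac{227}{232}\right) 691 + 1282 = - \frac{156857}{232} + 1282 = \frac{140567}{232}$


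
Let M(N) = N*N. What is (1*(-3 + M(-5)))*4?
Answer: 88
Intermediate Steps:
M(N) = N²
(1*(-3 + M(-5)))*4 = (1*(-3 + (-5)²))*4 = (1*(-3 + 25))*4 = (1*22)*4 = 22*4 = 88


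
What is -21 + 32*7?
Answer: 203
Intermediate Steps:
-21 + 32*7 = -21 + 224 = 203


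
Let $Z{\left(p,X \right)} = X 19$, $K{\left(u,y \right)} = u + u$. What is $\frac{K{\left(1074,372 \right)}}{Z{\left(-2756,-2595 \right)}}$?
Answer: $- \frac{716}{16435} \approx -0.043566$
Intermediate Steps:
$K{\left(u,y \right)} = 2 u$
$Z{\left(p,X \right)} = 19 X$
$\frac{K{\left(1074,372 \right)}}{Z{\left(-2756,-2595 \right)}} = \frac{2 \cdot 1074}{19 \left(-2595\right)} = \frac{2148}{-49305} = 2148 \left(- \frac{1}{49305}\right) = - \frac{716}{16435}$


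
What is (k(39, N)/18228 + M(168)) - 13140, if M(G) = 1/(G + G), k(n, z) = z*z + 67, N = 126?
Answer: -957999691/72912 ≈ -13139.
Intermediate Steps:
k(n, z) = 67 + z**2 (k(n, z) = z**2 + 67 = 67 + z**2)
M(G) = 1/(2*G)
(k(39, N)/18228 + M(168)) - 13140 = ((67 + 126**2)/18228 + (1/2)/168) - 13140 = ((67 + 15876)*(1/18228) + (1/2)*(1/168)) - 13140 = (15943*(1/18228) + 1/336) - 13140 = (15943/18228 + 1/336) - 13140 = 63989/72912 - 13140 = -957999691/72912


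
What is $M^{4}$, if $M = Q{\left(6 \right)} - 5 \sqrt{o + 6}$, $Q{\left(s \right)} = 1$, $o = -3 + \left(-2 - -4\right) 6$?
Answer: $142876 - 7520 \sqrt{15} \approx 1.1375 \cdot 10^{5}$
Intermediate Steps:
$o = 9$ ($o = -3 + \left(-2 + 4\right) 6 = -3 + 2 \cdot 6 = -3 + 12 = 9$)
$M = 1 - 5 \sqrt{15}$ ($M = 1 - 5 \sqrt{9 + 6} = 1 - 5 \sqrt{15} \approx -18.365$)
$M^{4} = \left(1 - 5 \sqrt{15}\right)^{4}$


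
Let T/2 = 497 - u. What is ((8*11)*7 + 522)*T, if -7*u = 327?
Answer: 8662456/7 ≈ 1.2375e+6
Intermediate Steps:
u = -327/7 (u = -⅐*327 = -327/7 ≈ -46.714)
T = 7612/7 (T = 2*(497 - 1*(-327/7)) = 2*(497 + 327/7) = 2*(3806/7) = 7612/7 ≈ 1087.4)
((8*11)*7 + 522)*T = ((8*11)*7 + 522)*(7612/7) = (88*7 + 522)*(7612/7) = (616 + 522)*(7612/7) = 1138*(7612/7) = 8662456/7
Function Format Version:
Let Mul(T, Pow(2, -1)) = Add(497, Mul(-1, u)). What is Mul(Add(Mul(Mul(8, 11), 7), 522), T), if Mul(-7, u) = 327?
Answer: Rational(8662456, 7) ≈ 1.2375e+6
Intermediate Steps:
u = Rational(-327, 7) (u = Mul(Rational(-1, 7), 327) = Rational(-327, 7) ≈ -46.714)
T = Rational(7612, 7) (T = Mul(2, Add(497, Mul(-1, Rational(-327, 7)))) = Mul(2, Add(497, Rational(327, 7))) = Mul(2, Rational(3806, 7)) = Rational(7612, 7) ≈ 1087.4)
Mul(Add(Mul(Mul(8, 11), 7), 522), T) = Mul(Add(Mul(Mul(8, 11), 7), 522), Rational(7612, 7)) = Mul(Add(Mul(88, 7), 522), Rational(7612, 7)) = Mul(Add(616, 522), Rational(7612, 7)) = Mul(1138, Rational(7612, 7)) = Rational(8662456, 7)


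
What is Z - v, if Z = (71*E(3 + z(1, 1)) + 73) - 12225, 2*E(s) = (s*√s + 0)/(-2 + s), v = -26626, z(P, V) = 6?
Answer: 204553/14 ≈ 14611.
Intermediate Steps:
E(s) = s^(3/2)/(2*(-2 + s)) (E(s) = ((s*√s + 0)/(-2 + s))/2 = ((s^(3/2) + 0)/(-2 + s))/2 = (s^(3/2)/(-2 + s))/2 = s^(3/2)/(2*(-2 + s)))
Z = -168211/14 (Z = (71*((3 + 6)^(3/2)/(2*(-2 + (3 + 6)))) + 73) - 12225 = (71*(9^(3/2)/(2*(-2 + 9))) + 73) - 12225 = (71*((½)*27/7) + 73) - 12225 = (71*((½)*27*(⅐)) + 73) - 12225 = (71*(27/14) + 73) - 12225 = (1917/14 + 73) - 12225 = 2939/14 - 12225 = -168211/14 ≈ -12015.)
Z - v = -168211/14 - 1*(-26626) = -168211/14 + 26626 = 204553/14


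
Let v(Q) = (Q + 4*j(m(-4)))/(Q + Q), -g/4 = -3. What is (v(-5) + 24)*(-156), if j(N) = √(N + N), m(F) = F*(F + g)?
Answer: -3822 + 2496*I/5 ≈ -3822.0 + 499.2*I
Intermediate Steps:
g = 12 (g = -4*(-3) = 12)
m(F) = F*(12 + F) (m(F) = F*(F + 12) = F*(12 + F))
j(N) = √2*√N (j(N) = √(2*N) = √2*√N)
v(Q) = (Q + 32*I)/(2*Q) (v(Q) = (Q + 4*(√2*√(-4*(12 - 4))))/(Q + Q) = (Q + 4*(√2*√(-4*8)))/((2*Q)) = (Q + 4*(√2*√(-32)))*(1/(2*Q)) = (Q + 4*(√2*(4*I*√2)))*(1/(2*Q)) = (Q + 4*(8*I))*(1/(2*Q)) = (Q + 32*I)*(1/(2*Q)) = (Q + 32*I)/(2*Q))
(v(-5) + 24)*(-156) = ((½)*(-5 + 32*I)/(-5) + 24)*(-156) = ((½)*(-⅕)*(-5 + 32*I) + 24)*(-156) = ((½ - 16*I/5) + 24)*(-156) = (49/2 - 16*I/5)*(-156) = -3822 + 2496*I/5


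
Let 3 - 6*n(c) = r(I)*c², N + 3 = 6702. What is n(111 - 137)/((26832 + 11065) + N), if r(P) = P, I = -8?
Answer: 5411/267576 ≈ 0.020222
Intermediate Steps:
N = 6699 (N = -3 + 6702 = 6699)
n(c) = ½ + 4*c²/3 (n(c) = ½ - (-4)*c²/3 = ½ + 4*c²/3)
n(111 - 137)/((26832 + 11065) + N) = (½ + 4*(111 - 137)²/3)/((26832 + 11065) + 6699) = (½ + (4/3)*(-26)²)/(37897 + 6699) = (½ + (4/3)*676)/44596 = (½ + 2704/3)*(1/44596) = (5411/6)*(1/44596) = 5411/267576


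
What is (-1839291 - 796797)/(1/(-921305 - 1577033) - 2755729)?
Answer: 6585838821744/6884742478403 ≈ 0.95658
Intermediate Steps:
(-1839291 - 796797)/(1/(-921305 - 1577033) - 2755729) = -2636088/(1/(-2498338) - 2755729) = -2636088/(-1/2498338 - 2755729) = -2636088/(-6884742478403/2498338) = -2636088*(-2498338/6884742478403) = 6585838821744/6884742478403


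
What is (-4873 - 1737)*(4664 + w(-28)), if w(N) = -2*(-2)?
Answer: -30855480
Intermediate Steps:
w(N) = 4
(-4873 - 1737)*(4664 + w(-28)) = (-4873 - 1737)*(4664 + 4) = -6610*4668 = -30855480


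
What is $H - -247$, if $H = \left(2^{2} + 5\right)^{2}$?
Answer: $328$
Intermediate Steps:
$H = 81$ ($H = \left(4 + 5\right)^{2} = 9^{2} = 81$)
$H - -247 = 81 - -247 = 81 + 247 = 328$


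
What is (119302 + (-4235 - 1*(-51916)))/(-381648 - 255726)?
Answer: -55661/212458 ≈ -0.26199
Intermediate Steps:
(119302 + (-4235 - 1*(-51916)))/(-381648 - 255726) = (119302 + (-4235 + 51916))/(-637374) = (119302 + 47681)*(-1/637374) = 166983*(-1/637374) = -55661/212458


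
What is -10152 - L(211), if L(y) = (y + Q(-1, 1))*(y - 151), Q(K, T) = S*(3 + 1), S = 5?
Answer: -24012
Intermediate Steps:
Q(K, T) = 20 (Q(K, T) = 5*(3 + 1) = 5*4 = 20)
L(y) = (-151 + y)*(20 + y) (L(y) = (y + 20)*(y - 151) = (20 + y)*(-151 + y) = (-151 + y)*(20 + y))
-10152 - L(211) = -10152 - (-3020 + 211**2 - 131*211) = -10152 - (-3020 + 44521 - 27641) = -10152 - 1*13860 = -10152 - 13860 = -24012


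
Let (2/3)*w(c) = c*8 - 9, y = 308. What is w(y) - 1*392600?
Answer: -777835/2 ≈ -3.8892e+5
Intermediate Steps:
w(c) = -27/2 + 12*c (w(c) = 3*(c*8 - 9)/2 = 3*(8*c - 9)/2 = 3*(-9 + 8*c)/2 = -27/2 + 12*c)
w(y) - 1*392600 = (-27/2 + 12*308) - 1*392600 = (-27/2 + 3696) - 392600 = 7365/2 - 392600 = -777835/2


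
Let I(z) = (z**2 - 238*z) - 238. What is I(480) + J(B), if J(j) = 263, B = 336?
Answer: 116185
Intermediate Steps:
I(z) = -238 + z**2 - 238*z
I(480) + J(B) = (-238 + 480**2 - 238*480) + 263 = (-238 + 230400 - 114240) + 263 = 115922 + 263 = 116185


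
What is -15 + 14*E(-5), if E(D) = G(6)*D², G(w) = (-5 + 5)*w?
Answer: -15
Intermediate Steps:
G(w) = 0 (G(w) = 0*w = 0)
E(D) = 0 (E(D) = 0*D² = 0)
-15 + 14*E(-5) = -15 + 14*0 = -15 + 0 = -15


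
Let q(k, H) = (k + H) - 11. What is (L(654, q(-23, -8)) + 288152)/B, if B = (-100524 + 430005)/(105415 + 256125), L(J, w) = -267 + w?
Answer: 104066758220/329481 ≈ 3.1585e+5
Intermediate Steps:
q(k, H) = -11 + H + k (q(k, H) = (H + k) - 11 = -11 + H + k)
B = 329481/361540 ≈ 0.91133
(L(654, q(-23, -8)) + 288152)/B = ((-267 + (-11 - 8 - 23)) + 288152)/(329481/361540) = ((-267 - 42) + 288152)*(361540/329481) = (-309 + 288152)*(361540/329481) = 287843*(361540/329481) = 104066758220/329481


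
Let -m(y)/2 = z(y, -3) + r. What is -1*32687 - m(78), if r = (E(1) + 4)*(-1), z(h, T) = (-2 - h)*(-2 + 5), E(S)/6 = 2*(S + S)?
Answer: -33223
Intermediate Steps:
E(S) = 24*S (E(S) = 6*(2*(S + S)) = 6*(2*(2*S)) = 6*(4*S) = 24*S)
z(h, T) = -6 - 3*h (z(h, T) = (-2 - h)*3 = -6 - 3*h)
r = -28 (r = (24*1 + 4)*(-1) = (24 + 4)*(-1) = 28*(-1) = -28)
m(y) = 68 + 6*y (m(y) = -2*((-6 - 3*y) - 28) = -2*(-34 - 3*y) = 68 + 6*y)
-1*32687 - m(78) = -1*32687 - (68 + 6*78) = -32687 - (68 + 468) = -32687 - 1*536 = -32687 - 536 = -33223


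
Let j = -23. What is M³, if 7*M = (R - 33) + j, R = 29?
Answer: -19683/343 ≈ -57.385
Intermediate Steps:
M = -27/7 (M = ((29 - 33) - 23)/7 = (-4 - 23)/7 = (⅐)*(-27) = -27/7 ≈ -3.8571)
M³ = (-27/7)³ = -19683/343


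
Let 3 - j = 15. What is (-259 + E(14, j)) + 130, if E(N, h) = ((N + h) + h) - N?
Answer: -153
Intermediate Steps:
j = -12 (j = 3 - 1*15 = 3 - 15 = -12)
E(N, h) = 2*h (E(N, h) = (N + 2*h) - N = 2*h)
(-259 + E(14, j)) + 130 = (-259 + 2*(-12)) + 130 = (-259 - 24) + 130 = -283 + 130 = -153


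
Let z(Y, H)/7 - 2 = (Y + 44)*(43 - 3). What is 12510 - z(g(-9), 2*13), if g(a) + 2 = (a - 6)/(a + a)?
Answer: 1508/3 ≈ 502.67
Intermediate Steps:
g(a) = -2 + (-6 + a)/(2*a) (g(a) = -2 + (a - 6)/(a + a) = -2 + (-6 + a)/((2*a)) = -2 + (-6 + a)*(1/(2*a)) = -2 + (-6 + a)/(2*a))
z(Y, H) = 12334 + 280*Y (z(Y, H) = 14 + 7*((Y + 44)*(43 - 3)) = 14 + 7*((44 + Y)*40) = 14 + 7*(1760 + 40*Y) = 14 + (12320 + 280*Y) = 12334 + 280*Y)
12510 - z(g(-9), 2*13) = 12510 - (12334 + 280*(-3/2 - 3/(-9))) = 12510 - (12334 + 280*(-3/2 - 3*(-⅑))) = 12510 - (12334 + 280*(-3/2 + ⅓)) = 12510 - (12334 + 280*(-7/6)) = 12510 - (12334 - 980/3) = 12510 - 1*36022/3 = 12510 - 36022/3 = 1508/3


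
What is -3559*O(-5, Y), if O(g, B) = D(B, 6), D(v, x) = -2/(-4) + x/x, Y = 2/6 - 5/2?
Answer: -10677/2 ≈ -5338.5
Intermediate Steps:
Y = -13/6 (Y = 2*(⅙) - 5*½ = ⅓ - 5/2 = -13/6 ≈ -2.1667)
D(v, x) = 3/2 (D(v, x) = -2*(-¼) + 1 = ½ + 1 = 3/2)
O(g, B) = 3/2
-3559*O(-5, Y) = -3559*3/2 = -10677/2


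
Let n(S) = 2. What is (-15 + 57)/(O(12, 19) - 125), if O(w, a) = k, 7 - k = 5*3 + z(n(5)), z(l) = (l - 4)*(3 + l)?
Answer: -14/41 ≈ -0.34146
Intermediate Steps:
z(l) = (-4 + l)*(3 + l)
k = 2 (k = 7 - (5*3 + (-12 + 2² - 1*2)) = 7 - (15 + (-12 + 4 - 2)) = 7 - (15 - 10) = 7 - 1*5 = 7 - 5 = 2)
O(w, a) = 2
(-15 + 57)/(O(12, 19) - 125) = (-15 + 57)/(2 - 125) = 42/(-123) = 42*(-1/123) = -14/41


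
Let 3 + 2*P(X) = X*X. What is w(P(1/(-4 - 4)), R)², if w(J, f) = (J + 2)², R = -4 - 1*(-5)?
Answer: 17850625/268435456 ≈ 0.066499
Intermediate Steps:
P(X) = -3/2 + X²/2 (P(X) = -3/2 + (X*X)/2 = -3/2 + X²/2)
R = 1 (R = -4 + 5 = 1)
w(J, f) = (2 + J)²
w(P(1/(-4 - 4)), R)² = ((2 + (-3/2 + (1/(-4 - 4))²/2))²)² = ((2 + (-3/2 + (1/(-8))²/2))²)² = ((2 + (-3/2 + (-⅛)²/2))²)² = ((2 + (-3/2 + (½)*(1/64)))²)² = ((2 + (-3/2 + 1/128))²)² = ((2 - 191/128)²)² = ((65/128)²)² = (4225/16384)² = 17850625/268435456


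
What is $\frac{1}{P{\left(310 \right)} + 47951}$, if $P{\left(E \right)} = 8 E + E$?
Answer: $\frac{1}{50741} \approx 1.9708 \cdot 10^{-5}$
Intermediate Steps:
$P{\left(E \right)} = 9 E$
$\frac{1}{P{\left(310 \right)} + 47951} = \frac{1}{9 \cdot 310 + 47951} = \frac{1}{2790 + 47951} = \frac{1}{50741}$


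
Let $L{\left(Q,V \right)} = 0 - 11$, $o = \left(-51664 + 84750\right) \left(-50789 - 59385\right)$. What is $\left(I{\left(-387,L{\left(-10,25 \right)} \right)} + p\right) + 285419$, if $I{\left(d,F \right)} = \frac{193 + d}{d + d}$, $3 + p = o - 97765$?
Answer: $- \frac{1410626344034}{387} \approx -3.645 \cdot 10^{9}$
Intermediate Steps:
$o = -3645216964$ ($o = 33086 \left(-110174\right) = -3645216964$)
$p = -3645314732$ ($p = -3 - 3645314729 = -3645314732$)
$L{\left(Q,V \right)} = -11$
$I{\left(d,F \right)} = \frac{193 + d}{2 d}$
$\left(I{\left(-387,L{\left(-10,25 \right)} \right)} + p\right) + 285419 = \left(\frac{193 - 387}{2 \left(-387\right)} - 3645314732\right) + 285419 = \left(\frac{1}{2} \left(- \frac{1}{387}\right) \left(-194\right) - 3645314732\right) + 285419 = \left(\frac{97}{387} - 3645314732\right) + 285419 = - \frac{1410736801187}{387} + 285419 = - \frac{1410626344034}{387}$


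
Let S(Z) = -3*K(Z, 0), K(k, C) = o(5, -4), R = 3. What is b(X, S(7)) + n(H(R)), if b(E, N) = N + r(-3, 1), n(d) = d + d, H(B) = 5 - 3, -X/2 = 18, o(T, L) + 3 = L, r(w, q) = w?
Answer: 22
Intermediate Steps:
o(T, L) = -3 + L
K(k, C) = -7 (K(k, C) = -3 - 4 = -7)
X = -36 (X = -2*18 = -36)
H(B) = 2
n(d) = 2*d
S(Z) = 21 (S(Z) = -3*(-7) = 21)
b(E, N) = -3 + N (b(E, N) = N - 3 = -3 + N)
b(X, S(7)) + n(H(R)) = (-3 + 21) + 2*2 = 18 + 4 = 22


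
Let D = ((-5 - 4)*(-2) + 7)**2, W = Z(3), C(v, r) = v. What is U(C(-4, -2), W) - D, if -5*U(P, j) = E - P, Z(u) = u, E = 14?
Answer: -3143/5 ≈ -628.60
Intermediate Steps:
W = 3
U(P, j) = -14/5 + P/5 (U(P, j) = -(14 - P)/5 = -14/5 + P/5)
D = 625 (D = (-9*(-2) + 7)**2 = (18 + 7)**2 = 25**2 = 625)
U(C(-4, -2), W) - D = (-14/5 + (1/5)*(-4)) - 1*625 = (-14/5 - 4/5) - 625 = -18/5 - 625 = -3143/5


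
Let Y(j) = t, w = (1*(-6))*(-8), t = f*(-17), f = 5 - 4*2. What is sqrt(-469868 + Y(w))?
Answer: I*sqrt(469817) ≈ 685.43*I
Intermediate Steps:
f = -3 (f = 5 - 8 = -3)
t = 51 (t = -3*(-17) = 51)
w = 48 (w = -6*(-8) = 48)
Y(j) = 51
sqrt(-469868 + Y(w)) = sqrt(-469868 + 51) = sqrt(-469817) = I*sqrt(469817)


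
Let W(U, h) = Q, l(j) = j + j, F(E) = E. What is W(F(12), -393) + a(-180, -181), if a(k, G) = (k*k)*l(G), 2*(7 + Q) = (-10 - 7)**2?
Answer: -23457325/2 ≈ -1.1729e+7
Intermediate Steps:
Q = 275/2 (Q = -7 + (-10 - 7)**2/2 = -7 + (1/2)*(-17)**2 = -7 + (1/2)*289 = -7 + 289/2 = 275/2 ≈ 137.50)
l(j) = 2*j
W(U, h) = 275/2
a(k, G) = 2*G*k**2 (a(k, G) = (k*k)*(2*G) = k**2*(2*G) = 2*G*k**2)
W(F(12), -393) + a(-180, -181) = 275/2 + 2*(-181)*(-180)**2 = 275/2 + 2*(-181)*32400 = 275/2 - 11728800 = -23457325/2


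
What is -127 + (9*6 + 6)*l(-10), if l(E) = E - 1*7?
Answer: -1147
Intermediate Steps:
l(E) = -7 + E (l(E) = E - 7 = -7 + E)
-127 + (9*6 + 6)*l(-10) = -127 + (9*6 + 6)*(-7 - 10) = -127 + (54 + 6)*(-17) = -127 + 60*(-17) = -127 - 1020 = -1147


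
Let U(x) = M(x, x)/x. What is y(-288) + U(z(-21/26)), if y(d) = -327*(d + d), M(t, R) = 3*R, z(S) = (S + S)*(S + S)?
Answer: 188355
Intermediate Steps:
z(S) = 4*S² (z(S) = (2*S)*(2*S) = 4*S²)
y(d) = -654*d
U(x) = 3 (U(x) = (3*x)/x = 3)
y(-288) + U(z(-21/26)) = -654*(-288) + 3 = 188352 + 3 = 188355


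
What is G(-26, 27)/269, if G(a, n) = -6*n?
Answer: -162/269 ≈ -0.60223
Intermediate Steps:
G(-26, 27)/269 = -6*27/269 = -162*1/269 = -162/269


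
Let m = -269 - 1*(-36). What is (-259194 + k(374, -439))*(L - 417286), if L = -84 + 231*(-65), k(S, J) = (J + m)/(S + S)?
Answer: 20957461408710/187 ≈ 1.1207e+11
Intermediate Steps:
m = -233 (m = -269 + 36 = -233)
k(S, J) = (-233 + J)/(2*S) (k(S, J) = (J - 233)/(S + S) = (-233 + J)/((2*S)) = (-233 + J)*(1/(2*S)) = (-233 + J)/(2*S))
L = -15099 (L = -84 - 15015 = -15099)
(-259194 + k(374, -439))*(L - 417286) = (-259194 + (1/2)*(-233 - 439)/374)*(-15099 - 417286) = (-259194 + (1/2)*(1/374)*(-672))*(-432385) = (-259194 - 168/187)*(-432385) = -48469446/187*(-432385) = 20957461408710/187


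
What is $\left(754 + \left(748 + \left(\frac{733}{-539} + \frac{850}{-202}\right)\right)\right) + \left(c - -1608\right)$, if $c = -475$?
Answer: $\frac{143143657}{54439} \approx 2629.4$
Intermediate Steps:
$\left(754 + \left(748 + \left(\frac{733}{-539} + \frac{850}{-202}\right)\right)\right) + \left(c - -1608\right) = \left(754 + \left(748 + \left(\frac{733}{-539} + \frac{850}{-202}\right)\right)\right) - -1133 = \left(754 + \left(748 + \left(733 \left(- \frac{1}{539}\right) + 850 \left(- \frac{1}{202}\right)\right)\right)\right) + \left(-475 + 1608\right) = \left(754 + \left(748 - \frac{303108}{54439}\right)\right) + 1133 = \left(754 + \frac{40417264}{54439}\right) + 1133 = \frac{81464270}{54439} + 1133 = \frac{143143657}{54439}$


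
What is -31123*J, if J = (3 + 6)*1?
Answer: -280107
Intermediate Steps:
J = 9 (J = 9*1 = 9)
-31123*J = -31123*9 = -280107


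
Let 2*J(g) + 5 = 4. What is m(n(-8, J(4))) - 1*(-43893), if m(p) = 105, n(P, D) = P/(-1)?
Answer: 43998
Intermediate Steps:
J(g) = -½ (J(g) = -5/2 + (½)*4 = -5/2 + 2 = -½)
n(P, D) = -P (n(P, D) = P*(-1) = -P)
m(n(-8, J(4))) - 1*(-43893) = 105 - 1*(-43893) = 105 + 43893 = 43998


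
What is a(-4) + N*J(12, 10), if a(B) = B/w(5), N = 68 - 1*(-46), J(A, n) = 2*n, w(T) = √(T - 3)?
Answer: 2280 - 2*√2 ≈ 2277.2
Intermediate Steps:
w(T) = √(-3 + T)
N = 114 (N = 68 + 46 = 114)
a(B) = B*√2/2 (a(B) = B/(√(-3 + 5)) = B/(√2) = B*(√2/2) = B*√2/2)
a(-4) + N*J(12, 10) = (½)*(-4)*√2 + 114*(2*10) = -2*√2 + 114*20 = -2*√2 + 2280 = 2280 - 2*√2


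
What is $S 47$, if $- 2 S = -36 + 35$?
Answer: $\frac{47}{2} \approx 23.5$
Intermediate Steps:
$S = \frac{1}{2}$ ($S = - \frac{-36 + 35}{2} = \left(- \frac{1}{2}\right) \left(-1\right) = \frac{1}{2} \approx 0.5$)
$S 47 = \frac{1}{2} \cdot 47 = \frac{47}{2}$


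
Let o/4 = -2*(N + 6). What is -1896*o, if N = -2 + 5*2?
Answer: 212352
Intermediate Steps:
N = 8 (N = -2 + 10 = 8)
o = -112 (o = 4*(-2*(8 + 6)) = 4*(-2*14) = 4*(-28) = -112)
-1896*o = -1896*(-112) = 212352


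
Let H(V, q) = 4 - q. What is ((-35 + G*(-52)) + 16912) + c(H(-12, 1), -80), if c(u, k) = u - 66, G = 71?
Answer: 13122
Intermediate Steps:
c(u, k) = -66 + u
((-35 + G*(-52)) + 16912) + c(H(-12, 1), -80) = ((-35 + 71*(-52)) + 16912) + (-66 + (4 - 1*1)) = ((-35 - 3692) + 16912) + (-66 + (4 - 1)) = (-3727 + 16912) + (-66 + 3) = 13185 - 63 = 13122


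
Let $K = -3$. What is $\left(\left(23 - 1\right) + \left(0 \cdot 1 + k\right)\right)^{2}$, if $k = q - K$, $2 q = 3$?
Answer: $\frac{2809}{4} \approx 702.25$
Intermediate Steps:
$q = \frac{3}{2}$ ($q = \frac{1}{2} \cdot 3 = \frac{3}{2} \approx 1.5$)
$k = \frac{9}{2}$ ($k = \frac{3}{2} - -3 = \frac{3}{2} + 3 = \frac{9}{2} \approx 4.5$)
$\left(\left(23 - 1\right) + \left(0 \cdot 1 + k\right)\right)^{2} = \left(\left(23 - 1\right) + \left(0 \cdot 1 + \frac{9}{2}\right)\right)^{2} = \left(\left(23 - 1\right) + \left(0 + \frac{9}{2}\right)\right)^{2} = \left(22 + \frac{9}{2}\right)^{2} = \left(\frac{53}{2}\right)^{2} = \frac{2809}{4}$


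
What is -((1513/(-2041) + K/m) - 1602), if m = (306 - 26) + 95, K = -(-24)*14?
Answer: 408670783/255125 ≈ 1601.8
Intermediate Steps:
K = 336 (K = -8*(-42) = 336)
m = 375 (m = 280 + 95 = 375)
-((1513/(-2041) + K/m) - 1602) = -((1513/(-2041) + 336/375) - 1602) = -((1513*(-1/2041) + 336*(1/375)) - 1602) = -((-1513/2041 + 112/125) - 1602) = -(39467/255125 - 1602) = -1*(-408670783/255125) = 408670783/255125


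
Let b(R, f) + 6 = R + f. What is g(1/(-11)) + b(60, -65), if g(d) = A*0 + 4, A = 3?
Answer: -7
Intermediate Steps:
b(R, f) = -6 + R + f (b(R, f) = -6 + (R + f) = -6 + R + f)
g(d) = 4 (g(d) = 3*0 + 4 = 0 + 4 = 4)
g(1/(-11)) + b(60, -65) = 4 + (-6 + 60 - 65) = 4 - 11 = -7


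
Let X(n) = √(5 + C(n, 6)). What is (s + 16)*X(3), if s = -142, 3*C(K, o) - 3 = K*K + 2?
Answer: -42*√87 ≈ -391.75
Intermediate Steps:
C(K, o) = 5/3 + K²/3 (C(K, o) = 1 + (K*K + 2)/3 = 1 + (K² + 2)/3 = 1 + (2 + K²)/3 = 1 + (⅔ + K²/3) = 5/3 + K²/3)
X(n) = √(20/3 + n²/3) (X(n) = √(5 + (5/3 + n²/3)) = √(20/3 + n²/3))
(s + 16)*X(3) = (-142 + 16)*(√(60 + 3*3²)/3) = -42*√(60 + 3*9) = -42*√(60 + 27) = -42*√87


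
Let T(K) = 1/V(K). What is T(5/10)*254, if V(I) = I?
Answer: 508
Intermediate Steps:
T(K) = 1/K
T(5/10)*254 = 254/(5/10) = 254/(5*(⅒)) = 254/(½) = 2*254 = 508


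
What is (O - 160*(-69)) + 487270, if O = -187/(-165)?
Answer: 7474667/15 ≈ 4.9831e+5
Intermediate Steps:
O = 17/15 (O = -187*(-1/165) = 17/15 ≈ 1.1333)
(O - 160*(-69)) + 487270 = (17/15 - 160*(-69)) + 487270 = (17/15 + 11040) + 487270 = 165617/15 + 487270 = 7474667/15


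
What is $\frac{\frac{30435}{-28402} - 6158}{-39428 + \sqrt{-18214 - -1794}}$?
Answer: $\frac{35189480143}{225271854698} + \frac{3569999 i \sqrt{4105}}{450543709396} \approx 0.15621 + 0.00050768 i$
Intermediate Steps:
$\frac{\frac{30435}{-28402} - 6158}{-39428 + \sqrt{-18214 - -1794}} = \frac{30435 \left(- \frac{1}{28402}\right) - 6158}{-39428 + \sqrt{-18214 + 1794}} = \frac{- \frac{30435}{28402} - 6158}{-39428 + \sqrt{-16420}} = - \frac{174929951}{28402 \left(-39428 + 2 i \sqrt{4105}\right)}$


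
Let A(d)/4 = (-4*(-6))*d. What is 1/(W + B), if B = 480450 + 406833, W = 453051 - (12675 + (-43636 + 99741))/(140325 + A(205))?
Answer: 32001/42892014578 ≈ 7.4608e-7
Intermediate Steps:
A(d) = 96*d (A(d) = 4*((-4*(-6))*d) = 4*(24*d) = 96*d)
W = 14498071295/32001 (W = 453051 - (12675 + (-43636 + 99741))/(140325 + 96*205) = 453051 - (12675 + 56105)/(140325 + 19680) = 453051 - 68780/160005 = 453051 - 1*13756/32001 = 453051 - 13756/32001 = 14498071295/32001 ≈ 4.5305e+5)
B = 887283
1/(W + B) = 1/(14498071295/32001 + 887283) = 1/(42892014578/32001) = 32001/42892014578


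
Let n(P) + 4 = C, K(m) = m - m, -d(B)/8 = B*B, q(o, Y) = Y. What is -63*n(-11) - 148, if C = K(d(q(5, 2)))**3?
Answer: 104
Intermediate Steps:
d(B) = -8*B**2 (d(B) = -8*B*B = -8*B**2)
K(m) = 0
C = 0 (C = 0**3 = 0)
n(P) = -4 (n(P) = -4 + 0 = -4)
-63*n(-11) - 148 = -63*(-4) - 148 = 252 - 148 = 104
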